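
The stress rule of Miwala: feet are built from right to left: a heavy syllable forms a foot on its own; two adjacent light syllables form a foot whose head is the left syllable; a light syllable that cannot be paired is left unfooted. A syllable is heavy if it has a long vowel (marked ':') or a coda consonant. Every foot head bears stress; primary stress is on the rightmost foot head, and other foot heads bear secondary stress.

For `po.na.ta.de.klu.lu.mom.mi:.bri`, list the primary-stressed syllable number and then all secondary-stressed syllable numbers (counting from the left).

Weights: 1 po L, 2 na L, 3 ta L, 4 de L, 5 klu L, 6 lu L, 7 mom H, 8 mi: H, 9 bri L.
Parse right to left (heavy = foot alone; LL = one foot; stranded L unfooted): (ˈpo.na) (ˈta.de) (ˈklu.lu) (ˈmom) (ˈmi:) bri.
Foot heads: 1, 3, 5, 7, 8.
Primary stress on the rightmost head = syllable 8.
Secondary stress on 1, 3, 5, 7: ˌpo.na.ˌta.de.ˌklu.lu.ˌmom.ˈmi:.bri.

primary 8, secondary 1, 3, 5, 7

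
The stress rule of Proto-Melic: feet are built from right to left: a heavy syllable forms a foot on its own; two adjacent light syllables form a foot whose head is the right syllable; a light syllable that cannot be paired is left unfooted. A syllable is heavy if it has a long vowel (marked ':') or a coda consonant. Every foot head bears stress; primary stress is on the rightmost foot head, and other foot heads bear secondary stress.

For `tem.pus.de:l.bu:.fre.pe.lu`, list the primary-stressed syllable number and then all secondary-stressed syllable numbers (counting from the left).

Weights: 1 tem H, 2 pus H, 3 de:l H, 4 bu: H, 5 fre L, 6 pe L, 7 lu L.
Parse right to left (heavy = foot alone; LL = one foot; stranded L unfooted): (ˈtem) (ˈpus) (ˈde:l) (ˈbu:) fre (pe.ˈlu).
Foot heads: 1, 2, 3, 4, 7.
Primary stress on the rightmost head = syllable 7.
Secondary stress on 1, 2, 3, 4: ˌtem.ˌpus.ˌde:l.ˌbu:.fre.pe.ˈlu.

primary 7, secondary 1, 2, 3, 4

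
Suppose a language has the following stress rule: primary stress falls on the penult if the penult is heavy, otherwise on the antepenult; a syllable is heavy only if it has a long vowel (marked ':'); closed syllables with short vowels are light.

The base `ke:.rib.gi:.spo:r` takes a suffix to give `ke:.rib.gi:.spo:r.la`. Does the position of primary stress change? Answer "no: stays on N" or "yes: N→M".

Base `ke:.rib.gi:.spo:r` (4 syllables):
  Weights: 2 rib L, 3 gi: H, 4 spo:r H.
  The penult (syllable 3, gi:) is heavy, so it takes stress.
  → primary stress on syllable 3.
Suffixed `ke:.rib.gi:.spo:r.la` (5 syllables):
  Weights: 3 gi: H, 4 spo:r H, 5 la L.
  The penult (syllable 4, spo:r) is heavy, so it takes stress.
  → primary stress on syllable 4.

yes: 3→4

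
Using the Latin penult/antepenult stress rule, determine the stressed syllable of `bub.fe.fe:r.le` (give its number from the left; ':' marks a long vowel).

3

Classical Latin: stress the penult if heavy (long vowel or closed), else the antepenult.
Weights: 2 fe L, 3 fe:r H, 4 le L.
The penult (syllable 3, fe:r) is heavy, so it takes stress.
Stress on syllable 3: bub.fe.ˈfe:r.le.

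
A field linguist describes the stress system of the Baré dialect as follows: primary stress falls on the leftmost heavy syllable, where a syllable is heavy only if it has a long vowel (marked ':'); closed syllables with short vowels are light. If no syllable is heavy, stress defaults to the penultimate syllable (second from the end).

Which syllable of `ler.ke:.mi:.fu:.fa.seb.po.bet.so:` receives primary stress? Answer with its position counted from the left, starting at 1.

Weights: 1 ler L, 2 ke: H, 3 mi: H, 4 fu: H, 5 fa L, 6 seb L, 7 po L, 8 bet L, 9 so: H.
Heavy syllables in the domain: 2, 3, 4, 9. The leftmost is syllable 2 (ke:).
Primary stress: syllable 2 → ler.ˈke:.mi:.fu:.fa.seb.po.bet.so:.

2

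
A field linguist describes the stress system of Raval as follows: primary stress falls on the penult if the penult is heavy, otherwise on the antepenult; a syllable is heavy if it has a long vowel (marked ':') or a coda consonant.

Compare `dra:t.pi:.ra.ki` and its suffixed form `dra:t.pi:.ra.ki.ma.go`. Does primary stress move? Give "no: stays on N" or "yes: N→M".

yes: 2→4

Base `dra:t.pi:.ra.ki` (4 syllables):
  Weights: 2 pi: H, 3 ra L, 4 ki L.
  The penult (syllable 3, ra) is light, so stress falls on the antepenult (syllable 2, pi:).
  → primary stress on syllable 2.
Suffixed `dra:t.pi:.ra.ki.ma.go` (6 syllables):
  Weights: 4 ki L, 5 ma L, 6 go L.
  The penult (syllable 5, ma) is light, so stress falls on the antepenult (syllable 4, ki).
  → primary stress on syllable 4.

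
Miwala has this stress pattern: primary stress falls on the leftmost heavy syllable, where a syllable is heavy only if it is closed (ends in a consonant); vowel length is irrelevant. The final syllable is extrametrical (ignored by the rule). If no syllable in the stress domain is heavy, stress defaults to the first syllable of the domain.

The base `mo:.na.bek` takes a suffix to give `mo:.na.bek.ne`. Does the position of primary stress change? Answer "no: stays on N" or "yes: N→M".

yes: 1→3

Base `mo:.na.bek` (3 syllables):
  The final syllable (3, bek) is extrametrical; the stress domain is syllables 1–2.
  Weights: 1 mo: L, 2 na L.
  No heavy syllable in the domain; default to the first syllable of the domain = syllable 1.
  → primary stress on syllable 1.
Suffixed `mo:.na.bek.ne` (4 syllables):
  The final syllable (4, ne) is extrametrical; the stress domain is syllables 1–3.
  Weights: 1 mo: L, 2 na L, 3 bek H.
  Heavy syllables in the domain: 3. The leftmost is syllable 3 (bek).
  → primary stress on syllable 3.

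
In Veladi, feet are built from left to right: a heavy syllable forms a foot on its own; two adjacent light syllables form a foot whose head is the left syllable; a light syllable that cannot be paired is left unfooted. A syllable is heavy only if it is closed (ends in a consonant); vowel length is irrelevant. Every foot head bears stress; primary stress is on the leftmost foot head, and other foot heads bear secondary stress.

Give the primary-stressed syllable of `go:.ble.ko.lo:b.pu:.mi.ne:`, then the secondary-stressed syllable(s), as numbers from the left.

primary 1, secondary 4, 5

Weights: 1 go: L, 2 ble L, 3 ko L, 4 lo:b H, 5 pu: L, 6 mi L, 7 ne: L.
Parse left to right (heavy = foot alone; LL = one foot; stranded L unfooted): (ˈgo:.ble) ko (ˈlo:b) (ˈpu:.mi) ne:.
Foot heads: 1, 4, 5.
Primary stress on the leftmost head = syllable 1.
Secondary stress on 4, 5: ˈgo:.ble.ko.ˌlo:b.ˌpu:.mi.ne:.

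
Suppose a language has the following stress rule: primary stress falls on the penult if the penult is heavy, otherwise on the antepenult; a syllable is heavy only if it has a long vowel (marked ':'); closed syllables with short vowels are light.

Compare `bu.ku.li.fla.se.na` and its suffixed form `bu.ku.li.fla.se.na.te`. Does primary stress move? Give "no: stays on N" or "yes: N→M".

Base `bu.ku.li.fla.se.na` (6 syllables):
  Weights: 4 fla L, 5 se L, 6 na L.
  The penult (syllable 5, se) is light, so stress falls on the antepenult (syllable 4, fla).
  → primary stress on syllable 4.
Suffixed `bu.ku.li.fla.se.na.te` (7 syllables):
  Weights: 5 se L, 6 na L, 7 te L.
  The penult (syllable 6, na) is light, so stress falls on the antepenult (syllable 5, se).
  → primary stress on syllable 5.

yes: 4→5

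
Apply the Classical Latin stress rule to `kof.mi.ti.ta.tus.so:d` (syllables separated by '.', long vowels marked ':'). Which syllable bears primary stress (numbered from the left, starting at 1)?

Classical Latin: stress the penult if heavy (long vowel or closed), else the antepenult.
Weights: 4 ta L, 5 tus H, 6 so:d H.
The penult (syllable 5, tus) is heavy, so it takes stress.
Stress on syllable 5: kof.mi.ti.ta.ˈtus.so:d.

5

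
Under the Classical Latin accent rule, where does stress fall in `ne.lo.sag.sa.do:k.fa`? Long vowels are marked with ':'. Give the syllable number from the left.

5

Classical Latin: stress the penult if heavy (long vowel or closed), else the antepenult.
Weights: 4 sa L, 5 do:k H, 6 fa L.
The penult (syllable 5, do:k) is heavy, so it takes stress.
Stress on syllable 5: ne.lo.sag.sa.ˈdo:k.fa.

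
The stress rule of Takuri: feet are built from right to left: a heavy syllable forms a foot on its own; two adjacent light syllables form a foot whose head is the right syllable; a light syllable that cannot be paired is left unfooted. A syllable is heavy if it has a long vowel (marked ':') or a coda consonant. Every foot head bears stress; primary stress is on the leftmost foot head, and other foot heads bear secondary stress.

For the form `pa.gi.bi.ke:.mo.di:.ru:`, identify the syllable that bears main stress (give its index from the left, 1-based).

3

Weights: 1 pa L, 2 gi L, 3 bi L, 4 ke: H, 5 mo L, 6 di: H, 7 ru: H.
Parse right to left (heavy = foot alone; LL = one foot; stranded L unfooted): pa (gi.ˈbi) (ˈke:) mo (ˈdi:) (ˈru:).
Foot heads: 3, 4, 6, 7.
Primary stress on the leftmost head = syllable 3.
Primary stress: syllable 3 → pa.gi.ˈbi.ke:.mo.di:.ru:.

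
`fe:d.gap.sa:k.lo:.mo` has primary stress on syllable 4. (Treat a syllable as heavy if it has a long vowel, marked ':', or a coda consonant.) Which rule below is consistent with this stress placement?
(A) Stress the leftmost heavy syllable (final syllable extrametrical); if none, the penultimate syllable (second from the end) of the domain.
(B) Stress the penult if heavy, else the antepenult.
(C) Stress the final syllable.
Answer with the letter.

B

Rule A → syllable 1 (observed: 4).
Rule B → syllable 4 ✓.
Rule C → syllable 5 (observed: 4).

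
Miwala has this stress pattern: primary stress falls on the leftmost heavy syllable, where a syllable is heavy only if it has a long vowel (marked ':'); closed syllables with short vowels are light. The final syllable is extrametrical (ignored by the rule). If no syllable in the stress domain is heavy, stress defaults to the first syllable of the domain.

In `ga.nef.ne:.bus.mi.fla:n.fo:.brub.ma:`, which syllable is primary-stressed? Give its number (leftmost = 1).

3

The final syllable (9, ma:) is extrametrical; the stress domain is syllables 1–8.
Weights: 1 ga L, 2 nef L, 3 ne: H, 4 bus L, 5 mi L, 6 fla:n H, 7 fo: H, 8 brub L.
Heavy syllables in the domain: 3, 6, 7. The leftmost is syllable 3 (ne:).
Primary stress: syllable 3 → ga.nef.ˈne:.bus.mi.fla:n.fo:.brub.ma:.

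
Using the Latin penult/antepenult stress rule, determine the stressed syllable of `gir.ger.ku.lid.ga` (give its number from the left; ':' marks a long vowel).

4

Classical Latin: stress the penult if heavy (long vowel or closed), else the antepenult.
Weights: 3 ku L, 4 lid H, 5 ga L.
The penult (syllable 4, lid) is heavy, so it takes stress.
Stress on syllable 4: gir.ger.ku.ˈlid.ga.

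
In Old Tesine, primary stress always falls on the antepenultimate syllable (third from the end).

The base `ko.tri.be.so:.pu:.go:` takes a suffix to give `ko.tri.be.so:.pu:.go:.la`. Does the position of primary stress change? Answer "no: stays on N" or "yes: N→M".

yes: 4→5

Base `ko.tri.be.so:.pu:.go:` (6 syllables):
  The word has 6 syllables; the antepenultimate syllable (third from the end) is syllable 4 (so:).
  → primary stress on syllable 4.
Suffixed `ko.tri.be.so:.pu:.go:.la` (7 syllables):
  The word has 7 syllables; the antepenultimate syllable (third from the end) is syllable 5 (pu:).
  → primary stress on syllable 5.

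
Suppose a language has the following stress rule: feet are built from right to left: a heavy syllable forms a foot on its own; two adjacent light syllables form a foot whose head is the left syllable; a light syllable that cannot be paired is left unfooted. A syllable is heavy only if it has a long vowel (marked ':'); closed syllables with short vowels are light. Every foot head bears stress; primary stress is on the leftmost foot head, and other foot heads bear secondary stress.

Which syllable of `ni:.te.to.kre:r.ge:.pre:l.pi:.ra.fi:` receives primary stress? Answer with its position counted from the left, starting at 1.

1

Weights: 1 ni: H, 2 te L, 3 to L, 4 kre:r H, 5 ge: H, 6 pre:l H, 7 pi: H, 8 ra L, 9 fi: H.
Parse right to left (heavy = foot alone; LL = one foot; stranded L unfooted): (ˈni:) (ˈte.to) (ˈkre:r) (ˈge:) (ˈpre:l) (ˈpi:) ra (ˈfi:).
Foot heads: 1, 2, 4, 5, 6, 7, 9.
Primary stress on the leftmost head = syllable 1.
Primary stress: syllable 1 → ˈni:.te.to.kre:r.ge:.pre:l.pi:.ra.fi:.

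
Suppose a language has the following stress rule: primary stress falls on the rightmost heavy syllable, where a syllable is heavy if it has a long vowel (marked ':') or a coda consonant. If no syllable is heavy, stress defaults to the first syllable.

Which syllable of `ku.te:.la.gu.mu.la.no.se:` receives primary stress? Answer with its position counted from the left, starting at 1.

Weights: 1 ku L, 2 te: H, 3 la L, 4 gu L, 5 mu L, 6 la L, 7 no L, 8 se: H.
Heavy syllables in the domain: 2, 8. The rightmost is syllable 8 (se:).
Primary stress: syllable 8 → ku.te:.la.gu.mu.la.no.ˈse:.

8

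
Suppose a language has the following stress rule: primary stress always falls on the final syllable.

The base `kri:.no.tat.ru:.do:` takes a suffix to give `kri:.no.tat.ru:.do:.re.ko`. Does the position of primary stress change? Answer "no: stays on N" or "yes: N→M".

yes: 5→7

Base `kri:.no.tat.ru:.do:` (5 syllables):
  The word has 5 syllables; the final syllable is syllable 5 (do:).
  → primary stress on syllable 5.
Suffixed `kri:.no.tat.ru:.do:.re.ko` (7 syllables):
  The word has 7 syllables; the final syllable is syllable 7 (ko).
  → primary stress on syllable 7.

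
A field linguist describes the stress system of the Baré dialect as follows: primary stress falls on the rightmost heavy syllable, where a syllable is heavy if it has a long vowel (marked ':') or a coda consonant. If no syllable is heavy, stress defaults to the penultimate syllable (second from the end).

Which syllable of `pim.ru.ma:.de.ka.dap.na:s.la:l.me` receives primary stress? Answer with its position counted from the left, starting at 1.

Weights: 1 pim H, 2 ru L, 3 ma: H, 4 de L, 5 ka L, 6 dap H, 7 na:s H, 8 la:l H, 9 me L.
Heavy syllables in the domain: 1, 3, 6, 7, 8. The rightmost is syllable 8 (la:l).
Primary stress: syllable 8 → pim.ru.ma:.de.ka.dap.na:s.ˈla:l.me.

8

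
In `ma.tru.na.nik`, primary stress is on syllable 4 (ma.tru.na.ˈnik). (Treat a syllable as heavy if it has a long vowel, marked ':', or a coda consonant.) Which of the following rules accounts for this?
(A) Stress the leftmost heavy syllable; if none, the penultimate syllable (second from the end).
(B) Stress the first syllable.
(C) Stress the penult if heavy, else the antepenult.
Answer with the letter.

A

Rule A → syllable 4 ✓.
Rule B → syllable 1 (observed: 4).
Rule C → syllable 2 (observed: 4).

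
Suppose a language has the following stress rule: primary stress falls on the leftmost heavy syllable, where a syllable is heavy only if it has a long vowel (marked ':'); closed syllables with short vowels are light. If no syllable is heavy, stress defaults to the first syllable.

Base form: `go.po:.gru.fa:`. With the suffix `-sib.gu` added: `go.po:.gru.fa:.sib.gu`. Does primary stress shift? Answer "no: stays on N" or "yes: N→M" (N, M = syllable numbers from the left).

no: stays on 2

Base `go.po:.gru.fa:` (4 syllables):
  Weights: 1 go L, 2 po: H, 3 gru L, 4 fa: H.
  Heavy syllables in the domain: 2, 4. The leftmost is syllable 2 (po:).
  → primary stress on syllable 2.
Suffixed `go.po:.gru.fa:.sib.gu` (6 syllables):
  Weights: 1 go L, 2 po: H, 3 gru L, 4 fa: H, 5 sib L, 6 gu L.
  Heavy syllables in the domain: 2, 4. The leftmost is syllable 2 (po:).
  → primary stress on syllable 2.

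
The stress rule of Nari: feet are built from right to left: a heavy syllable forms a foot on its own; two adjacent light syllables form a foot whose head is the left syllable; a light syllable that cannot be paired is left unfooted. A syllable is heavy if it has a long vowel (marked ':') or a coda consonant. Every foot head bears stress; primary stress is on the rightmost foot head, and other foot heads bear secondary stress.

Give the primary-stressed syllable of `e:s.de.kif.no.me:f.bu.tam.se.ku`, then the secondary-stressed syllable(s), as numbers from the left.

primary 8, secondary 1, 3, 5, 7

Weights: 1 e:s H, 2 de L, 3 kif H, 4 no L, 5 me:f H, 6 bu L, 7 tam H, 8 se L, 9 ku L.
Parse right to left (heavy = foot alone; LL = one foot; stranded L unfooted): (ˈe:s) de (ˈkif) no (ˈme:f) bu (ˈtam) (ˈse.ku).
Foot heads: 1, 3, 5, 7, 8.
Primary stress on the rightmost head = syllable 8.
Secondary stress on 1, 3, 5, 7: ˌe:s.de.ˌkif.no.ˌme:f.bu.ˌtam.ˈse.ku.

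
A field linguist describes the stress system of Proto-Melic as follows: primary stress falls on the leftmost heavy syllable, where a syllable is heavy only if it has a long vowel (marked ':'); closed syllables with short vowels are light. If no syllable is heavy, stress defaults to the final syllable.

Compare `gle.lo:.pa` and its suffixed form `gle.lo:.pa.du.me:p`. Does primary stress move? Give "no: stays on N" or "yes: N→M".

Base `gle.lo:.pa` (3 syllables):
  Weights: 1 gle L, 2 lo: H, 3 pa L.
  Heavy syllables in the domain: 2. The leftmost is syllable 2 (lo:).
  → primary stress on syllable 2.
Suffixed `gle.lo:.pa.du.me:p` (5 syllables):
  Weights: 1 gle L, 2 lo: H, 3 pa L, 4 du L, 5 me:p H.
  Heavy syllables in the domain: 2, 5. The leftmost is syllable 2 (lo:).
  → primary stress on syllable 2.

no: stays on 2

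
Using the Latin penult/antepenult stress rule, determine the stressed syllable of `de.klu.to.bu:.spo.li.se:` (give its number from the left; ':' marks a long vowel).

5

Classical Latin: stress the penult if heavy (long vowel or closed), else the antepenult.
Weights: 5 spo L, 6 li L, 7 se: H.
The penult (syllable 6, li) is light, so stress falls on the antepenult (syllable 5, spo).
Stress on syllable 5: de.klu.to.bu:.ˈspo.li.se:.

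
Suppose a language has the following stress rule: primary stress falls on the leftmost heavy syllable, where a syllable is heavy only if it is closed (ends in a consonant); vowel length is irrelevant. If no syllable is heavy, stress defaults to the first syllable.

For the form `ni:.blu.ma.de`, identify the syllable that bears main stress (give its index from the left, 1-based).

Weights: 1 ni: L, 2 blu L, 3 ma L, 4 de L.
No heavy syllable in the domain; default to the first syllable = syllable 1.
Primary stress: syllable 1 → ˈni:.blu.ma.de.

1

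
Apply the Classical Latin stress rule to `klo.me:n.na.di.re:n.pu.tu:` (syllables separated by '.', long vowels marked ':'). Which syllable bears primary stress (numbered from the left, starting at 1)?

5

Classical Latin: stress the penult if heavy (long vowel or closed), else the antepenult.
Weights: 5 re:n H, 6 pu L, 7 tu: H.
The penult (syllable 6, pu) is light, so stress falls on the antepenult (syllable 5, re:n).
Stress on syllable 5: klo.me:n.na.di.ˈre:n.pu.tu:.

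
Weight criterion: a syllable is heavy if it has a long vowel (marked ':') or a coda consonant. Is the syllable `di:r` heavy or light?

`di:r`: long vowel, closed (coda /r/). Long vowel and closed → heavy.

heavy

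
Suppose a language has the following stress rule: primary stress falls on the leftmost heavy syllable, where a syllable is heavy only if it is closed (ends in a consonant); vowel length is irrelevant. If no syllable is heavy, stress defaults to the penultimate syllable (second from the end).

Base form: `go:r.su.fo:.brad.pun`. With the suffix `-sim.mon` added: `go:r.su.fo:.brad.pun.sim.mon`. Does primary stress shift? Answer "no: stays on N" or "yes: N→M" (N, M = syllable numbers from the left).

no: stays on 1

Base `go:r.su.fo:.brad.pun` (5 syllables):
  Weights: 1 go:r H, 2 su L, 3 fo: L, 4 brad H, 5 pun H.
  Heavy syllables in the domain: 1, 4, 5. The leftmost is syllable 1 (go:r).
  → primary stress on syllable 1.
Suffixed `go:r.su.fo:.brad.pun.sim.mon` (7 syllables):
  Weights: 1 go:r H, 2 su L, 3 fo: L, 4 brad H, 5 pun H, 6 sim H, 7 mon H.
  Heavy syllables in the domain: 1, 4, 5, 6, 7. The leftmost is syllable 1 (go:r).
  → primary stress on syllable 1.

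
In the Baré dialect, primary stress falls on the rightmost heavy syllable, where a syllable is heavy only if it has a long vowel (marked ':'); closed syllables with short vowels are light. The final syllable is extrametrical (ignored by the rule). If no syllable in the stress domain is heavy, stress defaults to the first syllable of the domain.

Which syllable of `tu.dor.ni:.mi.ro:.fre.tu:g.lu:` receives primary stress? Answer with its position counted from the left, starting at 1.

The final syllable (8, lu:) is extrametrical; the stress domain is syllables 1–7.
Weights: 1 tu L, 2 dor L, 3 ni: H, 4 mi L, 5 ro: H, 6 fre L, 7 tu:g H.
Heavy syllables in the domain: 3, 5, 7. The rightmost is syllable 7 (tu:g).
Primary stress: syllable 7 → tu.dor.ni:.mi.ro:.fre.ˈtu:g.lu:.

7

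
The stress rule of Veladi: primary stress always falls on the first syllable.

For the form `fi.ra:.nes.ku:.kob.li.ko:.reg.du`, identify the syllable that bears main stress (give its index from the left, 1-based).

1

The word has 9 syllables; the first syllable is syllable 1 (fi).
Primary stress: syllable 1 → ˈfi.ra:.nes.ku:.kob.li.ko:.reg.du.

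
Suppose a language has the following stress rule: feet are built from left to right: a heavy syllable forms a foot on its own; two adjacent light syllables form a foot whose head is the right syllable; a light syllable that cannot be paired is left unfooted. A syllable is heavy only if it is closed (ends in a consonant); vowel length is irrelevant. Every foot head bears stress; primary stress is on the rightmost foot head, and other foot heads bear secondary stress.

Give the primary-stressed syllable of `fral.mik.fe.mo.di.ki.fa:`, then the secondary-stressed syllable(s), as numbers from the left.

primary 6, secondary 1, 2, 4

Weights: 1 fral H, 2 mik H, 3 fe L, 4 mo L, 5 di L, 6 ki L, 7 fa: L.
Parse left to right (heavy = foot alone; LL = one foot; stranded L unfooted): (ˈfral) (ˈmik) (fe.ˈmo) (di.ˈki) fa:.
Foot heads: 1, 2, 4, 6.
Primary stress on the rightmost head = syllable 6.
Secondary stress on 1, 2, 4: ˌfral.ˌmik.fe.ˌmo.di.ˈki.fa:.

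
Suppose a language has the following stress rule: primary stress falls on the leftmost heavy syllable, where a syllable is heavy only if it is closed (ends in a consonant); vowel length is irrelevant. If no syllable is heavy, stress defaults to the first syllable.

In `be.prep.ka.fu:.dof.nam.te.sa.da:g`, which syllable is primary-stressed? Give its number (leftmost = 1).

Weights: 1 be L, 2 prep H, 3 ka L, 4 fu: L, 5 dof H, 6 nam H, 7 te L, 8 sa L, 9 da:g H.
Heavy syllables in the domain: 2, 5, 6, 9. The leftmost is syllable 2 (prep).
Primary stress: syllable 2 → be.ˈprep.ka.fu:.dof.nam.te.sa.da:g.

2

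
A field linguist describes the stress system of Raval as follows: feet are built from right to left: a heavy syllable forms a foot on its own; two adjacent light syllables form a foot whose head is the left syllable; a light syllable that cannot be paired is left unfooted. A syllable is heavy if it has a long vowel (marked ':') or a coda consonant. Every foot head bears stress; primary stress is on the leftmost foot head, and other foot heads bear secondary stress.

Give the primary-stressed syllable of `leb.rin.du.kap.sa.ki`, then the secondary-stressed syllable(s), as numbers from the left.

Weights: 1 leb H, 2 rin H, 3 du L, 4 kap H, 5 sa L, 6 ki L.
Parse right to left (heavy = foot alone; LL = one foot; stranded L unfooted): (ˈleb) (ˈrin) du (ˈkap) (ˈsa.ki).
Foot heads: 1, 2, 4, 5.
Primary stress on the leftmost head = syllable 1.
Secondary stress on 2, 4, 5: ˈleb.ˌrin.du.ˌkap.ˌsa.ki.

primary 1, secondary 2, 4, 5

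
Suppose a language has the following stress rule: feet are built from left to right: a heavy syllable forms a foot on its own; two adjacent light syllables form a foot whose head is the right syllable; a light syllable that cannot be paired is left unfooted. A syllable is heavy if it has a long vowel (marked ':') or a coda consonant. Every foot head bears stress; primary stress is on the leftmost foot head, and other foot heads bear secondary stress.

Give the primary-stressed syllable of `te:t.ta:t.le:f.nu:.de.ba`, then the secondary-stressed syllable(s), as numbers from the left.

Weights: 1 te:t H, 2 ta:t H, 3 le:f H, 4 nu: H, 5 de L, 6 ba L.
Parse left to right (heavy = foot alone; LL = one foot; stranded L unfooted): (ˈte:t) (ˈta:t) (ˈle:f) (ˈnu:) (de.ˈba).
Foot heads: 1, 2, 3, 4, 6.
Primary stress on the leftmost head = syllable 1.
Secondary stress on 2, 3, 4, 6: ˈte:t.ˌta:t.ˌle:f.ˌnu:.de.ˌba.

primary 1, secondary 2, 3, 4, 6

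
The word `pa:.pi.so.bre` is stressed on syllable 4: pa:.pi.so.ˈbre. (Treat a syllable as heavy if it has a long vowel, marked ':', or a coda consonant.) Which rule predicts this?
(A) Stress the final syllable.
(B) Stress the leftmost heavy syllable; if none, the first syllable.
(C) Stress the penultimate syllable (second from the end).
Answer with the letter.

A

Rule A → syllable 4 ✓.
Rule B → syllable 1 (observed: 4).
Rule C → syllable 3 (observed: 4).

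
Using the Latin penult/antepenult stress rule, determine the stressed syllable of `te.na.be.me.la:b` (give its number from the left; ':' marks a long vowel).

Classical Latin: stress the penult if heavy (long vowel or closed), else the antepenult.
Weights: 3 be L, 4 me L, 5 la:b H.
The penult (syllable 4, me) is light, so stress falls on the antepenult (syllable 3, be).
Stress on syllable 3: te.na.ˈbe.me.la:b.

3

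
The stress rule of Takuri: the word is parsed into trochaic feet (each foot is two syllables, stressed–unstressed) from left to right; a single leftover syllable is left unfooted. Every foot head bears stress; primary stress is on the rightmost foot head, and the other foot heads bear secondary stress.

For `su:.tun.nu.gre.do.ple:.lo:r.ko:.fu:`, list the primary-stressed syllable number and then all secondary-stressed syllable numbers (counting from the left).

primary 7, secondary 1, 3, 5

Parse left to right into trochaic (ˈσσ) feet: (ˈsu:.tun) (ˈnu.gre) (ˈdo.ple:) (ˈlo:r.ko:) fu:. Syllable 9 is left unfooted.
Foot heads (stressed positions): 1, 3, 5, 7.
End Rule Rightmost: primary stress on the rightmost head = syllable 7.
Secondary stress on 1, 3, 5: ˌsu:.tun.ˌnu.gre.ˌdo.ple:.ˈlo:r.ko:.fu:.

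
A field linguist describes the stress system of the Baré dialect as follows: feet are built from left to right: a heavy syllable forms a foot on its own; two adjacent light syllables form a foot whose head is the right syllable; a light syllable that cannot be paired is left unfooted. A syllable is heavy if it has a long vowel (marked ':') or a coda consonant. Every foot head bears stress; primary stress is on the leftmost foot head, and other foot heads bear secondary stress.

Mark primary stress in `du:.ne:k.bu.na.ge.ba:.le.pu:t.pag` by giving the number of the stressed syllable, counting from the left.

1

Weights: 1 du: H, 2 ne:k H, 3 bu L, 4 na L, 5 ge L, 6 ba: H, 7 le L, 8 pu:t H, 9 pag H.
Parse left to right (heavy = foot alone; LL = one foot; stranded L unfooted): (ˈdu:) (ˈne:k) (bu.ˈna) ge (ˈba:) le (ˈpu:t) (ˈpag).
Foot heads: 1, 2, 4, 6, 8, 9.
Primary stress on the leftmost head = syllable 1.
Primary stress: syllable 1 → ˈdu:.ne:k.bu.na.ge.ba:.le.pu:t.pag.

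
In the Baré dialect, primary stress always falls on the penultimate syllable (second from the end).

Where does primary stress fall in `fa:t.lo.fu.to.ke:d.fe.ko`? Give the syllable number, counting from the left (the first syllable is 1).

6

The word has 7 syllables; the penultimate syllable (second from the end) is syllable 6 (fe).
Primary stress: syllable 6 → fa:t.lo.fu.to.ke:d.ˈfe.ko.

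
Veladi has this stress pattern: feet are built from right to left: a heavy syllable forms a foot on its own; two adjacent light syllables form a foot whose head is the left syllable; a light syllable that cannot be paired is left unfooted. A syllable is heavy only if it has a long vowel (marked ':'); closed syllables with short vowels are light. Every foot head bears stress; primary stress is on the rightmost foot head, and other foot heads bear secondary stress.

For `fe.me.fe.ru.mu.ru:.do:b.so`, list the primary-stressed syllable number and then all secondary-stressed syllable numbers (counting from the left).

Weights: 1 fe L, 2 me L, 3 fe L, 4 ru L, 5 mu L, 6 ru: H, 7 do:b H, 8 so L.
Parse right to left (heavy = foot alone; LL = one foot; stranded L unfooted): fe (ˈme.fe) (ˈru.mu) (ˈru:) (ˈdo:b) so.
Foot heads: 2, 4, 6, 7.
Primary stress on the rightmost head = syllable 7.
Secondary stress on 2, 4, 6: fe.ˌme.fe.ˌru.mu.ˌru:.ˈdo:b.so.

primary 7, secondary 2, 4, 6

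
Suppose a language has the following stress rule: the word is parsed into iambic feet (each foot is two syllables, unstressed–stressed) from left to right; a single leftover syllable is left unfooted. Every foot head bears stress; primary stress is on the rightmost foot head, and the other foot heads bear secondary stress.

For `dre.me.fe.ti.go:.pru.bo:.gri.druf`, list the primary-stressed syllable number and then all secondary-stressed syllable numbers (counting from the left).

Parse left to right into iambic (σˈσ) feet: (dre.ˈme) (fe.ˈti) (go:.ˈpru) (bo:.ˈgri) druf. Syllable 9 is left unfooted.
Foot heads (stressed positions): 2, 4, 6, 8.
End Rule Rightmost: primary stress on the rightmost head = syllable 8.
Secondary stress on 2, 4, 6: dre.ˌme.fe.ˌti.go:.ˌpru.bo:.ˈgri.druf.

primary 8, secondary 2, 4, 6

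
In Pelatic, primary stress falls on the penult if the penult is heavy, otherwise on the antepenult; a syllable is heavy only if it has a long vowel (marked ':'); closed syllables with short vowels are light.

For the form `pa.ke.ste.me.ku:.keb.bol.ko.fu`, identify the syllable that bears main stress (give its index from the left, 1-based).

Weights: 7 bol L, 8 ko L, 9 fu L.
The penult (syllable 8, ko) is light, so stress falls on the antepenult (syllable 7, bol).
Primary stress: syllable 7 → pa.ke.ste.me.ku:.keb.ˈbol.ko.fu.

7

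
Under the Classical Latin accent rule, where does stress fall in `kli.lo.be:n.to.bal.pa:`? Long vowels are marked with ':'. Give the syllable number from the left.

Classical Latin: stress the penult if heavy (long vowel or closed), else the antepenult.
Weights: 4 to L, 5 bal H, 6 pa: H.
The penult (syllable 5, bal) is heavy, so it takes stress.
Stress on syllable 5: kli.lo.be:n.to.ˈbal.pa:.

5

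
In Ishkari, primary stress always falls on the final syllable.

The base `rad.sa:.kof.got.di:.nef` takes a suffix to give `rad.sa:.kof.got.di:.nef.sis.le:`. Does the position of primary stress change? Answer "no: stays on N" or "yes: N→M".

yes: 6→8

Base `rad.sa:.kof.got.di:.nef` (6 syllables):
  The word has 6 syllables; the final syllable is syllable 6 (nef).
  → primary stress on syllable 6.
Suffixed `rad.sa:.kof.got.di:.nef.sis.le:` (8 syllables):
  The word has 8 syllables; the final syllable is syllable 8 (le:).
  → primary stress on syllable 8.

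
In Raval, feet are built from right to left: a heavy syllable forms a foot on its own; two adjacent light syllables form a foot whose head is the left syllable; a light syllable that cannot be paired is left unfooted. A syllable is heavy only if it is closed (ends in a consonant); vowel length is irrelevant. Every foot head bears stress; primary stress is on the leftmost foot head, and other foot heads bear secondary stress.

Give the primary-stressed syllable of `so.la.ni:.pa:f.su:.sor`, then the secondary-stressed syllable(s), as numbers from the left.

Weights: 1 so L, 2 la L, 3 ni: L, 4 pa:f H, 5 su: L, 6 sor H.
Parse right to left (heavy = foot alone; LL = one foot; stranded L unfooted): so (ˈla.ni:) (ˈpa:f) su: (ˈsor).
Foot heads: 2, 4, 6.
Primary stress on the leftmost head = syllable 2.
Secondary stress on 4, 6: so.ˈla.ni:.ˌpa:f.su:.ˌsor.

primary 2, secondary 4, 6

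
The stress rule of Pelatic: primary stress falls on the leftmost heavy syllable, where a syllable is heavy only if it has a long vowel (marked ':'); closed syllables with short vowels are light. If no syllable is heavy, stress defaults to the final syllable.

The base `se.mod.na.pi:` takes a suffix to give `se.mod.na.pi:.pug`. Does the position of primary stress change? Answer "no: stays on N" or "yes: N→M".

Base `se.mod.na.pi:` (4 syllables):
  Weights: 1 se L, 2 mod L, 3 na L, 4 pi: H.
  Heavy syllables in the domain: 4. The leftmost is syllable 4 (pi:).
  → primary stress on syllable 4.
Suffixed `se.mod.na.pi:.pug` (5 syllables):
  Weights: 1 se L, 2 mod L, 3 na L, 4 pi: H, 5 pug L.
  Heavy syllables in the domain: 4. The leftmost is syllable 4 (pi:).
  → primary stress on syllable 4.

no: stays on 4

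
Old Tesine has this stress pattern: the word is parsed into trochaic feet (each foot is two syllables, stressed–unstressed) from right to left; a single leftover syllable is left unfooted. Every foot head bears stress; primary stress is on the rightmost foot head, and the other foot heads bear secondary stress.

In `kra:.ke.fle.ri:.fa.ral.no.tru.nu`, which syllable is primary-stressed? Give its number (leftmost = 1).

Parse right to left into trochaic (ˈσσ) feet: kra: (ˈke.fle) (ˈri:.fa) (ˈral.no) (ˈtru.nu). Syllable 1 is left unfooted.
Foot heads (stressed positions): 2, 4, 6, 8.
End Rule Rightmost: primary stress on the rightmost head = syllable 8.
Primary stress: syllable 8 → kra:.ke.fle.ri:.fa.ral.no.ˈtru.nu.

8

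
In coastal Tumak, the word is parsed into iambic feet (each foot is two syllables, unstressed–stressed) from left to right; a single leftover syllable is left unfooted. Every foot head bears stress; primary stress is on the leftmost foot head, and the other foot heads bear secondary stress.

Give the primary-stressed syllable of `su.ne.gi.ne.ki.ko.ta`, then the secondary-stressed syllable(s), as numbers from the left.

Parse left to right into iambic (σˈσ) feet: (su.ˈne) (gi.ˈne) (ki.ˈko) ta. Syllable 7 is left unfooted.
Foot heads (stressed positions): 2, 4, 6.
End Rule Leftmost: primary stress on the leftmost head = syllable 2.
Secondary stress on 4, 6: su.ˈne.gi.ˌne.ki.ˌko.ta.

primary 2, secondary 4, 6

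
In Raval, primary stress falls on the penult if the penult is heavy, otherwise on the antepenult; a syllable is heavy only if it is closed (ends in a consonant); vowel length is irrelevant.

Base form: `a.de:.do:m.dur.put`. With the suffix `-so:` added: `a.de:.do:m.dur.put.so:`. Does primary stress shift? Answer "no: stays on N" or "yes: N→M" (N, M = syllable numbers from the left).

yes: 4→5

Base `a.de:.do:m.dur.put` (5 syllables):
  Weights: 3 do:m H, 4 dur H, 5 put H.
  The penult (syllable 4, dur) is heavy, so it takes stress.
  → primary stress on syllable 4.
Suffixed `a.de:.do:m.dur.put.so:` (6 syllables):
  Weights: 4 dur H, 5 put H, 6 so: L.
  The penult (syllable 5, put) is heavy, so it takes stress.
  → primary stress on syllable 5.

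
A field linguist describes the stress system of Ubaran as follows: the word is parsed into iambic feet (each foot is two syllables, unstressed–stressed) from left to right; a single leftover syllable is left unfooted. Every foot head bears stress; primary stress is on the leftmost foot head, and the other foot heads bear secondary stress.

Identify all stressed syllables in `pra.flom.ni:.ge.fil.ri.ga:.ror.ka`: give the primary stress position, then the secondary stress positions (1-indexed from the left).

Parse left to right into iambic (σˈσ) feet: (pra.ˈflom) (ni:.ˈge) (fil.ˈri) (ga:.ˈror) ka. Syllable 9 is left unfooted.
Foot heads (stressed positions): 2, 4, 6, 8.
End Rule Leftmost: primary stress on the leftmost head = syllable 2.
Secondary stress on 4, 6, 8: pra.ˈflom.ni:.ˌge.fil.ˌri.ga:.ˌror.ka.

primary 2, secondary 4, 6, 8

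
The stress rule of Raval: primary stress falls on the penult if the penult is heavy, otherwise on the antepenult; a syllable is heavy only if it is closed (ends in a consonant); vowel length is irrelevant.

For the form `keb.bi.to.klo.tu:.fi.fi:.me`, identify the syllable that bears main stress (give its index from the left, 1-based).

Weights: 6 fi L, 7 fi: L, 8 me L.
The penult (syllable 7, fi:) is light, so stress falls on the antepenult (syllable 6, fi).
Primary stress: syllable 6 → keb.bi.to.klo.tu:.ˈfi.fi:.me.

6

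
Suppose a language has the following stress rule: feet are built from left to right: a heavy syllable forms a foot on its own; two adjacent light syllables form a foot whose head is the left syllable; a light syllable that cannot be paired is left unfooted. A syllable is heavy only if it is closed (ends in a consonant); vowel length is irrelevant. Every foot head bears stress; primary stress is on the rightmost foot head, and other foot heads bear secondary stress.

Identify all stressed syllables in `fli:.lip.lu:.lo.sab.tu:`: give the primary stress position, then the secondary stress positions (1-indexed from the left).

primary 5, secondary 2, 3

Weights: 1 fli: L, 2 lip H, 3 lu: L, 4 lo L, 5 sab H, 6 tu: L.
Parse left to right (heavy = foot alone; LL = one foot; stranded L unfooted): fli: (ˈlip) (ˈlu:.lo) (ˈsab) tu:.
Foot heads: 2, 3, 5.
Primary stress on the rightmost head = syllable 5.
Secondary stress on 2, 3: fli:.ˌlip.ˌlu:.lo.ˈsab.tu:.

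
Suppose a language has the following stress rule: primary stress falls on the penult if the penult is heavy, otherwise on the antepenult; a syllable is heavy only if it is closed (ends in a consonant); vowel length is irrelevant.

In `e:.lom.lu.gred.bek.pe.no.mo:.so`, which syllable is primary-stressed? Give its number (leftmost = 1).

7

Weights: 7 no L, 8 mo: L, 9 so L.
The penult (syllable 8, mo:) is light, so stress falls on the antepenult (syllable 7, no).
Primary stress: syllable 7 → e:.lom.lu.gred.bek.pe.ˈno.mo:.so.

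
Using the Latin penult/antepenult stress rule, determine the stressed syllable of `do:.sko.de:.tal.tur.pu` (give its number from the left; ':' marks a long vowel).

Classical Latin: stress the penult if heavy (long vowel or closed), else the antepenult.
Weights: 4 tal H, 5 tur H, 6 pu L.
The penult (syllable 5, tur) is heavy, so it takes stress.
Stress on syllable 5: do:.sko.de:.tal.ˈtur.pu.

5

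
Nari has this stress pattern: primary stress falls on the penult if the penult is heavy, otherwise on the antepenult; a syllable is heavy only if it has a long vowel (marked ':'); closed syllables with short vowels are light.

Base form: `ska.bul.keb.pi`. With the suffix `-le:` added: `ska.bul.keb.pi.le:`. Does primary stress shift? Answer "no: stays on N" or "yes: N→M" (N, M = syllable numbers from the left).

yes: 2→3

Base `ska.bul.keb.pi` (4 syllables):
  Weights: 2 bul L, 3 keb L, 4 pi L.
  The penult (syllable 3, keb) is light, so stress falls on the antepenult (syllable 2, bul).
  → primary stress on syllable 2.
Suffixed `ska.bul.keb.pi.le:` (5 syllables):
  Weights: 3 keb L, 4 pi L, 5 le: H.
  The penult (syllable 4, pi) is light, so stress falls on the antepenult (syllable 3, keb).
  → primary stress on syllable 3.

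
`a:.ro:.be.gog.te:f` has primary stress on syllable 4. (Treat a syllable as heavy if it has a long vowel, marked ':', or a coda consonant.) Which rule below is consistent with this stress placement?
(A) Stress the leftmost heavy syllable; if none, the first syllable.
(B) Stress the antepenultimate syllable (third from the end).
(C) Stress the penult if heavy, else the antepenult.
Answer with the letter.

C

Rule A → syllable 1 (observed: 4).
Rule B → syllable 3 (observed: 4).
Rule C → syllable 4 ✓.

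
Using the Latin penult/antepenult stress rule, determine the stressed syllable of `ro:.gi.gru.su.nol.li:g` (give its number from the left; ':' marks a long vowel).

Classical Latin: stress the penult if heavy (long vowel or closed), else the antepenult.
Weights: 4 su L, 5 nol H, 6 li:g H.
The penult (syllable 5, nol) is heavy, so it takes stress.
Stress on syllable 5: ro:.gi.gru.su.ˈnol.li:g.

5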